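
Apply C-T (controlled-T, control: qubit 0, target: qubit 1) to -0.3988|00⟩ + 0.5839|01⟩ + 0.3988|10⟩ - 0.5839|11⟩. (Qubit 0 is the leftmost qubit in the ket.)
-0.3988|00⟩ + 0.5839|01⟩ + 0.3988|10⟩ + (-0.4129 - 0.4129i)|11⟩

C-T leaves the control-|0⟩ kets |00⟩, |01⟩ unchanged and applies T to qubit 1 on the control-|1⟩ pair (|10⟩, |11⟩).
T = [[1, 0], [0, (1/√2 + (1/√2)i)]].
With a = amp(|10⟩) = 0.3988 and b = amp(|11⟩) = -0.5839:
new amp(|10⟩) = (1)·a = 0.3988
new amp(|11⟩) = (1/√2 + (1/√2)i)·b = (-0.4129 - 0.4129i)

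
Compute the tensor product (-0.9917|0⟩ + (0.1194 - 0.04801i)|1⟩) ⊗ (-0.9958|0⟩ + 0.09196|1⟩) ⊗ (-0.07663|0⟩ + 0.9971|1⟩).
-0.07567|000⟩ + 0.9847|001⟩ + 0.006988|010⟩ - 0.09093|011⟩ + (0.009111 - 0.003664i)|100⟩ + (-0.1186 + 0.04767i)|101⟩ + (-0.0008414 + 0.0003383i)|110⟩ + (0.01095 - 0.004402i)|111⟩

amp(|b₁b₂…⟩) = product of the factor amplitudes for bits b₁, b₂, …; only kets whose every factor amplitude is nonzero survive.
|000⟩: (-0.9917)(-0.9958)(-0.07663) = -0.07567
|001⟩: (-0.9917)(-0.9958)(0.9971) = 0.9847
|010⟩: (-0.9917)(0.09196)(-0.07663) = 0.006988
|011⟩: (-0.9917)(0.09196)(0.9971) = -0.09093
|100⟩: (0.1194 - 0.04801i)(-0.9958)(-0.07663) = (0.009111 - 0.003664i)
|101⟩: (0.1194 - 0.04801i)(-0.9958)(0.9971) = (-0.1186 + 0.04767i)
|110⟩: (0.1194 - 0.04801i)(0.09196)(-0.07663) = (-0.0008414 + 0.0003383i)
|111⟩: (0.1194 - 0.04801i)(0.09196)(0.9971) = (0.01095 - 0.004402i)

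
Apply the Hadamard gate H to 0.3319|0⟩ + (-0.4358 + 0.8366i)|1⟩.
(-0.07347 + 0.5916i)|0⟩ + (0.5428 - 0.5916i)|1⟩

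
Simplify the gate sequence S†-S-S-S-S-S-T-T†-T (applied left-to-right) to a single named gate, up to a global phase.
T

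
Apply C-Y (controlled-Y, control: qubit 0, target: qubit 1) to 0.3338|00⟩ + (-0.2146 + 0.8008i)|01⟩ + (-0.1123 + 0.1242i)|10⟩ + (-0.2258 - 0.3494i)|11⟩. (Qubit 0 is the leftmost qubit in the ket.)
0.3338|00⟩ + (-0.2146 + 0.8008i)|01⟩ + (-0.3494 + 0.2258i)|10⟩ + (-0.1242 - 0.1123i)|11⟩

C-Y leaves the control-|0⟩ kets |00⟩, |01⟩ unchanged and applies Y to qubit 1 on the control-|1⟩ pair (|10⟩, |11⟩).
Y = [[0, -i], [i, 0]].
With a = amp(|10⟩) = (-0.1123 + 0.1242i) and b = amp(|11⟩) = (-0.2258 - 0.3494i):
new amp(|10⟩) = (-i)·b = (-0.3494 + 0.2258i)
new amp(|11⟩) = (i)·a = (-0.1242 - 0.1123i)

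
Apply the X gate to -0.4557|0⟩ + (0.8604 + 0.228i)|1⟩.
(0.8604 + 0.228i)|0⟩ - 0.4557|1⟩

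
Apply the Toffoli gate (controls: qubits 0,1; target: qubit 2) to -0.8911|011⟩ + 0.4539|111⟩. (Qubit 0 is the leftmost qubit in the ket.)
-0.8911|011⟩ + 0.4539|110⟩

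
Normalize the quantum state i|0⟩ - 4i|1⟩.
0.2425i|0⟩ - 0.9701i|1⟩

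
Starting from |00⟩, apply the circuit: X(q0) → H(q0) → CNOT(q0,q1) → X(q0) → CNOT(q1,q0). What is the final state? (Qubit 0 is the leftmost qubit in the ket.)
1/√2|10⟩ - 1/√2|11⟩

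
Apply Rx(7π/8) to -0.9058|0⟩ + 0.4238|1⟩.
(-0.1767 - 0.4157i)|0⟩ + (0.08268 + 0.8884i)|1⟩

Rx(7π/8) = [[cos(θ/2), −i·sin(θ/2)], [−i·sin(θ/2), cos(θ/2)]]; θ = 7π/8, cos(θ/2) ≈ 0.19509, sin(θ/2) ≈ 0.980785.
With a = amp(|0⟩) = -0.9058 and b = amp(|1⟩) = 0.4238:
new amp(|0⟩) = (0.19509)·a + (-0.980785i)·b = (-0.1767 - 0.4157i)
new amp(|1⟩) = (-0.980785i)·a + (0.19509)·b = (0.08268 + 0.8884i)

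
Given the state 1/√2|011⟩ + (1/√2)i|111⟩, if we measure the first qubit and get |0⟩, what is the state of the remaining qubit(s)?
|11⟩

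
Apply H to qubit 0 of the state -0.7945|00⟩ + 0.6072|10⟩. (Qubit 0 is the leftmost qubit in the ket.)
-0.1324|00⟩ - 0.9912|10⟩

H on qubit 0 mixes each pair of kets that differ only in qubit 0: amplitudes (a, b) of (|…0…⟩, |…1…⟩) become ((a + b)/√2, (a − b)/√2). Kets absent from the input have amplitude 0.
(|00⟩, |10⟩): (a, b) = (-0.7945, 0.6072) → (-0.1324, -0.9912)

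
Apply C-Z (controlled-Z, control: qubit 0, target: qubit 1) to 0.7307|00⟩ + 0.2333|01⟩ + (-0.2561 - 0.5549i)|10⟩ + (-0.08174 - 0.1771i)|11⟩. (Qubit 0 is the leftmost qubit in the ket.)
0.7307|00⟩ + 0.2333|01⟩ + (-0.2561 - 0.5549i)|10⟩ + (0.08174 + 0.1771i)|11⟩

C-Z leaves the control-|0⟩ kets |00⟩, |01⟩ unchanged and applies Z to qubit 1 on the control-|1⟩ pair (|10⟩, |11⟩).
Z = [[1, 0], [0, -1]].
With a = amp(|10⟩) = (-0.2561 - 0.5549i) and b = amp(|11⟩) = (-0.08174 - 0.1771i):
new amp(|10⟩) = (1)·a = (-0.2561 - 0.5549i)
new amp(|11⟩) = (-1)·b = (0.08174 + 0.1771i)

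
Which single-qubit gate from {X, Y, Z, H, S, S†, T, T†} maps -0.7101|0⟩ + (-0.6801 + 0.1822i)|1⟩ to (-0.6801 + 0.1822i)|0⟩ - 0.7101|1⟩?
X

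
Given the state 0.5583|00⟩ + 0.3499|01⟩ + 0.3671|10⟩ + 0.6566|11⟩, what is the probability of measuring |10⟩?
0.1348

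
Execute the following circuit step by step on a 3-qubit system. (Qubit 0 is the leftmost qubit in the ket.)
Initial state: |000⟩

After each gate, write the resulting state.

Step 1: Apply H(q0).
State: 1/√2|000⟩ + 1/√2|100⟩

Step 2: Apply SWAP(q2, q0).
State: 1/√2|000⟩ + 1/√2|001⟩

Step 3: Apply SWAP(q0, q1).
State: 1/√2|000⟩ + 1/√2|001⟩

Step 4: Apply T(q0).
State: 1/√2|000⟩ + 1/√2|001⟩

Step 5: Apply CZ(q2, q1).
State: 1/√2|000⟩ + 1/√2|001⟩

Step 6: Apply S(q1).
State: 1/√2|000⟩ + 1/√2|001⟩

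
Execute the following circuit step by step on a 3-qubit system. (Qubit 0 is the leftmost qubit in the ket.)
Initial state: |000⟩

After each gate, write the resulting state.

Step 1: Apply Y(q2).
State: i|001⟩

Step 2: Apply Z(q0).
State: i|001⟩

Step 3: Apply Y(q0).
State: -|101⟩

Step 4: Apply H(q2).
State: -1/√2|100⟩ + 1/√2|101⟩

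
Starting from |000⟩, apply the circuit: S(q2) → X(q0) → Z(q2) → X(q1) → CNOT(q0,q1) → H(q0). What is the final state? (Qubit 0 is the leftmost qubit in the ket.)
1/√2|000⟩ - 1/√2|100⟩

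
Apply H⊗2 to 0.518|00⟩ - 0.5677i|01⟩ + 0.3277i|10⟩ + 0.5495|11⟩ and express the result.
(0.5338 - 0.12i)|00⟩ + (-0.01575 + 0.4477i)|01⟩ + (-0.01575 - 0.4477i)|10⟩ + (0.5338 + 0.12i)|11⟩

H⊗2 gives amp(|y⟩) = (1/2) Σ_x (−1)^(x·y) amp(|x⟩), where x·y is the number of positions in which both x and y have a 1.
|00⟩: (0.518 - 0.5677i + 0.3277i + 0.5495)/2 = (0.5338 - 0.12i)
|01⟩: (0.518 + 0.5677i + 0.3277i - 0.5495)/2 = (-0.01575 + 0.4477i)
|10⟩: (0.518 - 0.5677i - 0.3277i - 0.5495)/2 = (-0.01575 - 0.4477i)
|11⟩: (0.518 + 0.5677i - 0.3277i + 0.5495)/2 = (0.5338 + 0.12i)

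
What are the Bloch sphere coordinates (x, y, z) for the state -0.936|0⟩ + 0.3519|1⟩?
(-0.6588, 0, 0.7523)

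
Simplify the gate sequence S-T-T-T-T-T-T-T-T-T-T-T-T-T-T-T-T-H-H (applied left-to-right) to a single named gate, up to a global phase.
S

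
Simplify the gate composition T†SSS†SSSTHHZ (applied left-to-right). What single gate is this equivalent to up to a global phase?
Z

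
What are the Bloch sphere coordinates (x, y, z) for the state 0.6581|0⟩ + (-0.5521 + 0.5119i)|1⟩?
(-0.7267, 0.6738, -0.1338)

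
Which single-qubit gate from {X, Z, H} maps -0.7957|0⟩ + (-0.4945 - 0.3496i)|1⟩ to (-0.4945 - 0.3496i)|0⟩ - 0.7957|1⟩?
X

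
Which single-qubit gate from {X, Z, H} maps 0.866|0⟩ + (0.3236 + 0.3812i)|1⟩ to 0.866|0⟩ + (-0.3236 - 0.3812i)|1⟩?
Z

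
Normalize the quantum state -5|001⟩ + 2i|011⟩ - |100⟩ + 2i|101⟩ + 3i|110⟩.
-0.7625|001⟩ + 0.305i|011⟩ - 0.1525|100⟩ + 0.305i|101⟩ + 0.4575i|110⟩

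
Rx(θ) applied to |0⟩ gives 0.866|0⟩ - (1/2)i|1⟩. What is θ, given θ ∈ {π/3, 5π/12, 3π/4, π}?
π/3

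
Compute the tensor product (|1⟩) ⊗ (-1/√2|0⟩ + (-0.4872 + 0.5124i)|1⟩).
-1/√2|10⟩ + (-0.4872 + 0.5124i)|11⟩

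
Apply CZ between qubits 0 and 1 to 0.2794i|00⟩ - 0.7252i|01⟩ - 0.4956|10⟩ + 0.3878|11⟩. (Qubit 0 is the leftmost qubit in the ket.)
0.2794i|00⟩ - 0.7252i|01⟩ - 0.4956|10⟩ - 0.3878|11⟩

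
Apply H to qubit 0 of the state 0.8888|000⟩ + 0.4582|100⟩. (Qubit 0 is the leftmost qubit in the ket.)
0.9525|000⟩ + 0.3045|100⟩

H on qubit 0 mixes each pair of kets that differ only in qubit 0: amplitudes (a, b) of (|…0…⟩, |…1…⟩) become ((a + b)/√2, (a − b)/√2). Kets absent from the input have amplitude 0.
(|000⟩, |100⟩): (a, b) = (0.8888, 0.4582) → (0.9525, 0.3045)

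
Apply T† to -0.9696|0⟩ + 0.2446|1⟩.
-0.9696|0⟩ + (0.173 - 0.173i)|1⟩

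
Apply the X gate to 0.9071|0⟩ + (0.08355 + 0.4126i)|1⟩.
(0.08355 + 0.4126i)|0⟩ + 0.9071|1⟩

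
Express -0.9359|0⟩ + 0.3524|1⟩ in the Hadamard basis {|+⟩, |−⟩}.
-0.4126|+⟩ - 0.911|−⟩

With |ψ⟩ = α|0⟩ + β|1⟩, the Hadamard-basis coefficients are ⟨+|ψ⟩ = (α + β)/√2 and ⟨−|ψ⟩ = (α − β)/√2.
Here α = -0.9359, β = 0.3524: (α + β)/√2 = -0.4126, (α − β)/√2 = -0.911.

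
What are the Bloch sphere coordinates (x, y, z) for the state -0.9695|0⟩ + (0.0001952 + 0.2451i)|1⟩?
(-0.0003785, -0.4752, 0.8799)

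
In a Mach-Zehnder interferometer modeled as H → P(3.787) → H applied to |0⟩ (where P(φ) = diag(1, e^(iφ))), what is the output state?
(0.1006 - 0.3008i)|0⟩ + (0.8994 + 0.3008i)|1⟩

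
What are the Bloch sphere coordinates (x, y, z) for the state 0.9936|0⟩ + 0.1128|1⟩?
(0.2242, 0, 0.9745)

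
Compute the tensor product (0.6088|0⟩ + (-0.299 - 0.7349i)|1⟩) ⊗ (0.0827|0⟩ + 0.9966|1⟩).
0.05035|00⟩ + 0.6067|01⟩ + (-0.02473 - 0.06078i)|10⟩ + (-0.298 - 0.7324i)|11⟩

amp(|b₁b₂…⟩) = product of the factor amplitudes for bits b₁, b₂, …; only kets whose every factor amplitude is nonzero survive.
|00⟩: (0.6088)(0.0827) = 0.05035
|01⟩: (0.6088)(0.9966) = 0.6067
|10⟩: (-0.299 - 0.7349i)(0.0827) = (-0.02473 - 0.06078i)
|11⟩: (-0.299 - 0.7349i)(0.9966) = (-0.298 - 0.7324i)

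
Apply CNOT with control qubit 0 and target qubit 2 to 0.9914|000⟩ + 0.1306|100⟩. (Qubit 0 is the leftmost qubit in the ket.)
0.9914|000⟩ + 0.1306|101⟩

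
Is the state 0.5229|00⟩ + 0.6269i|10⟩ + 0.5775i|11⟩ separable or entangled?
Entangled

Writing the state as a|00⟩ + b|01⟩ + c|10⟩ + d|11⟩, it is a product state iff ad − bc = 0.
Here (a, b, c, d) = (0.5229, 0, 0.6269i, 0.5775i): ad − bc = (0.5229)(0.5775i) − (0)(0.6269i) = 0.302i ≠ 0, so the state is entangled.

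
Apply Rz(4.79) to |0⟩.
(-0.734 - 0.6791i)|0⟩

Rz(4.79) = [[e^(−iθ/2), 0], [0, e^(iθ/2)]] with e^(±iθ/2) = cos(θ/2) ± i·sin(θ/2); θ = 4.79, cos(θ/2) ≈ -0.734007, sin(θ/2) ≈ 0.679142.
With a = amp(|0⟩) = 1 and b = amp(|1⟩) = 0:
new amp(|0⟩) = (-0.734007 - 0.679142i)·a = (-0.734 - 0.6791i)
new amp(|1⟩) = (-0.734007 + 0.679142i)·b = 0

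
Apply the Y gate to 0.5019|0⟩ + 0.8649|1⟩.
-0.8649i|0⟩ + 0.5019i|1⟩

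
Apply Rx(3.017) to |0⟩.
0.06226|0⟩ - 0.9981i|1⟩

Rx(3.017) = [[cos(θ/2), −i·sin(θ/2)], [−i·sin(θ/2), cos(θ/2)]]; θ = 3.017, cos(θ/2) ≈ 0.062256, sin(θ/2) ≈ 0.99806.
With a = amp(|0⟩) = 1 and b = amp(|1⟩) = 0:
new amp(|0⟩) = (0.062256)·a + (-0.99806i)·b = 0.06226
new amp(|1⟩) = (-0.99806i)·a + (0.062256)·b = -0.9981i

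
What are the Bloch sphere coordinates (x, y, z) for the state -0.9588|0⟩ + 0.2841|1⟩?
(-0.5448, 0, 0.8386)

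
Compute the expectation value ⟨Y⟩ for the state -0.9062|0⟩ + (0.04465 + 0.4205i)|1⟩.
-0.7621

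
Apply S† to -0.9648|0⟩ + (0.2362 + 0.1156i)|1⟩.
-0.9648|0⟩ + (0.1156 - 0.2362i)|1⟩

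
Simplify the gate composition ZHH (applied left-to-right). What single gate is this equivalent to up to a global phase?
Z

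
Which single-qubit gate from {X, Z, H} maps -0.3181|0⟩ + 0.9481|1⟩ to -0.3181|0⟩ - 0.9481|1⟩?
Z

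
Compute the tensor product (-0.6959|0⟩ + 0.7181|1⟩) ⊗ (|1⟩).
-0.6959|01⟩ + 0.7181|11⟩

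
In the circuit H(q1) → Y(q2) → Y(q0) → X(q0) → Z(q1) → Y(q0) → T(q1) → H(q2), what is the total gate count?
8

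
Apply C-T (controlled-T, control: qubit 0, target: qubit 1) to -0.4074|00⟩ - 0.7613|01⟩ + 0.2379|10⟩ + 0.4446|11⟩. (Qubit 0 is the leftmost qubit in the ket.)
-0.4074|00⟩ - 0.7613|01⟩ + 0.2379|10⟩ + (0.3144 + 0.3144i)|11⟩

C-T leaves the control-|0⟩ kets |00⟩, |01⟩ unchanged and applies T to qubit 1 on the control-|1⟩ pair (|10⟩, |11⟩).
T = [[1, 0], [0, (1/√2 + (1/√2)i)]].
With a = amp(|10⟩) = 0.2379 and b = amp(|11⟩) = 0.4446:
new amp(|10⟩) = (1)·a = 0.2379
new amp(|11⟩) = (1/√2 + (1/√2)i)·b = (0.3144 + 0.3144i)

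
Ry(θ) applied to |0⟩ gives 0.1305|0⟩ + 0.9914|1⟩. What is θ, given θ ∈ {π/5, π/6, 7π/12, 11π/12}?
11π/12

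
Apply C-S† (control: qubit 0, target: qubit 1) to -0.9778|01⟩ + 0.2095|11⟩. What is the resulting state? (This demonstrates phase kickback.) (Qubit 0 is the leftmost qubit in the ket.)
-0.9778|01⟩ - 0.2095i|11⟩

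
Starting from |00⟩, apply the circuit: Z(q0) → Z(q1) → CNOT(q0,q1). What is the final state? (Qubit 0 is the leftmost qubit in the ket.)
|00⟩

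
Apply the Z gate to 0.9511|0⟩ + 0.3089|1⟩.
0.9511|0⟩ - 0.3089|1⟩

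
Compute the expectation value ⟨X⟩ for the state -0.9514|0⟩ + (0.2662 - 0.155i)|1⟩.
-0.5065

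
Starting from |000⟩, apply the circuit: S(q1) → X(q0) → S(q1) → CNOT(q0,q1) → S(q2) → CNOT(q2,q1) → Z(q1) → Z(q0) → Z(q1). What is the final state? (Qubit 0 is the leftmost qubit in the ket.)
-|110⟩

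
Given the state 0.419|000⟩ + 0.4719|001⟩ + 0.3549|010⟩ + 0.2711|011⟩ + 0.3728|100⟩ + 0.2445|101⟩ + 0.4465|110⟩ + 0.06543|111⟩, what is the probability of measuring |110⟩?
0.1994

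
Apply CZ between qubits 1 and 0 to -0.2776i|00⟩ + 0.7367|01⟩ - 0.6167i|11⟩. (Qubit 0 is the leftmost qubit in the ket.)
-0.2776i|00⟩ + 0.7367|01⟩ + 0.6167i|11⟩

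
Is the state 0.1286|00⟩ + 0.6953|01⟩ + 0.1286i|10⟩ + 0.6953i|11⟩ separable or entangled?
Separable

Writing the state as a|00⟩ + b|01⟩ + c|10⟩ + d|11⟩, it is a product state iff ad − bc = 0.
Here (a, b, c, d) = (0.1286, 0.6953, 0.1286i, 0.6953i): ad − bc = (0.1286)(0.6953i) − (0.6953)(0.1286i) = 0, so the state is separable.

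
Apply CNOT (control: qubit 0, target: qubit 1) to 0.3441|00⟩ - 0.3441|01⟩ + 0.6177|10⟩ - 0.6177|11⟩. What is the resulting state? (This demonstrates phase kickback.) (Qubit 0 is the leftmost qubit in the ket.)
0.3441|00⟩ - 0.3441|01⟩ - 0.6177|10⟩ + 0.6177|11⟩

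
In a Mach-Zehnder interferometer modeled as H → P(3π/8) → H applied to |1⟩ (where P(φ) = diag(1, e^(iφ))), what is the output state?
(0.3087 - 0.4619i)|0⟩ + (0.6913 + 0.4619i)|1⟩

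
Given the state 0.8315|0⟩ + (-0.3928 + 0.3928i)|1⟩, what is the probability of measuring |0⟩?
0.6914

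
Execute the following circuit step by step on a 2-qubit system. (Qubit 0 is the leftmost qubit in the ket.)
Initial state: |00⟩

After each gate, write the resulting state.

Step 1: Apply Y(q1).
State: i|01⟩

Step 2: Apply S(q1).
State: -|01⟩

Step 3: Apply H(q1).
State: -1/√2|00⟩ + 1/√2|01⟩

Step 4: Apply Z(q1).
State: -1/√2|00⟩ - 1/√2|01⟩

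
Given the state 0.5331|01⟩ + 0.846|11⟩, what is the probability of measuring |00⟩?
0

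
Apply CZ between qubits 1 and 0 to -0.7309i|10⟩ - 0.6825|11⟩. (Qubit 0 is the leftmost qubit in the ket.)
-0.7309i|10⟩ + 0.6825|11⟩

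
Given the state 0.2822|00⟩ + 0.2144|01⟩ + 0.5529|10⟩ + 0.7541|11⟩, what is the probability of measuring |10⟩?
0.3057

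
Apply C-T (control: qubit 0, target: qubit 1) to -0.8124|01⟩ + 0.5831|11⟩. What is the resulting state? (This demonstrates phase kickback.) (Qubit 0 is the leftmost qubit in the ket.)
-0.8124|01⟩ + (0.4123 + 0.4123i)|11⟩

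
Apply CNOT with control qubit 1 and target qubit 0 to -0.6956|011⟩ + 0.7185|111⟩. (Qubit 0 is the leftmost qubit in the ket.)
0.7185|011⟩ - 0.6956|111⟩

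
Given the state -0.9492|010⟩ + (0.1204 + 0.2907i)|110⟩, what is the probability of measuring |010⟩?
0.901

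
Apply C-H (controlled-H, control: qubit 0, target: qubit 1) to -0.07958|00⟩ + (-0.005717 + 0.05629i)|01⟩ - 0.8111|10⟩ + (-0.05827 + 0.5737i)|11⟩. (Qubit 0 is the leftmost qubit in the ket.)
-0.07958|00⟩ + (-0.005717 + 0.05629i)|01⟩ + (-0.6147 + 0.4057i)|10⟩ + (-0.5323 - 0.4057i)|11⟩

C-H leaves the control-|0⟩ kets |00⟩, |01⟩ unchanged and applies H to qubit 1 on the control-|1⟩ pair (|10⟩, |11⟩).
H = [[1/√2, 1/√2], [1/√2, -1/√2]].
With a = amp(|10⟩) = -0.8111 and b = amp(|11⟩) = (-0.05827 + 0.5737i):
new amp(|10⟩) = (1/√2)·a + (1/√2)·b = (-0.6147 + 0.4057i)
new amp(|11⟩) = (1/√2)·a + (-1/√2)·b = (-0.5323 - 0.4057i)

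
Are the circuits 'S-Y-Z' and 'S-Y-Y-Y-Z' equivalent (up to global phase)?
Yes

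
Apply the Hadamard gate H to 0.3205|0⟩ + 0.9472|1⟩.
0.8964|0⟩ - 0.4431|1⟩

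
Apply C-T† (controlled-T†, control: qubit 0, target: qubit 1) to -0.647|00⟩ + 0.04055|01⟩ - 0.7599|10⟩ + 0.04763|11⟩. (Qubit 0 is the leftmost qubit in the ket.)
-0.647|00⟩ + 0.04055|01⟩ - 0.7599|10⟩ + (0.03368 - 0.03368i)|11⟩

C-T† leaves the control-|0⟩ kets |00⟩, |01⟩ unchanged and applies T† to qubit 1 on the control-|1⟩ pair (|10⟩, |11⟩).
T† = [[1, 0], [0, (1/√2 - (1/√2)i)]].
With a = amp(|10⟩) = -0.7599 and b = amp(|11⟩) = 0.04763:
new amp(|10⟩) = (1)·a = -0.7599
new amp(|11⟩) = (1/√2 - (1/√2)i)·b = (0.03368 - 0.03368i)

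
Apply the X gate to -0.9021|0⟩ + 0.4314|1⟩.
0.4314|0⟩ - 0.9021|1⟩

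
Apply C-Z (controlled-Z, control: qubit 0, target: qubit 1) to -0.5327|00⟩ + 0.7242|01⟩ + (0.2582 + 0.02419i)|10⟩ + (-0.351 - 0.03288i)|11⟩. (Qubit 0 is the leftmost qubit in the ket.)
-0.5327|00⟩ + 0.7242|01⟩ + (0.2582 + 0.02419i)|10⟩ + (0.351 + 0.03288i)|11⟩

C-Z leaves the control-|0⟩ kets |00⟩, |01⟩ unchanged and applies Z to qubit 1 on the control-|1⟩ pair (|10⟩, |11⟩).
Z = [[1, 0], [0, -1]].
With a = amp(|10⟩) = (0.2582 + 0.02419i) and b = amp(|11⟩) = (-0.351 - 0.03288i):
new amp(|10⟩) = (1)·a = (0.2582 + 0.02419i)
new amp(|11⟩) = (-1)·b = (0.351 + 0.03288i)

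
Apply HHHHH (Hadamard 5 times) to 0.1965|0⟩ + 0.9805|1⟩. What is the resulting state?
0.8323|0⟩ - 0.5544|1⟩

H² = I, so H^5 = H: a single Hadamard. With (a, b) = (0.1965, 0.9805), H gives ((a + b)/√2, (a − b)/√2) = (0.8323, -0.5544).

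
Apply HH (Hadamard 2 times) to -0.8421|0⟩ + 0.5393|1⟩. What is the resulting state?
-0.8421|0⟩ + 0.5393|1⟩

H² = I, so an even number of Hadamards cancels: H^2 = I and the state is unchanged.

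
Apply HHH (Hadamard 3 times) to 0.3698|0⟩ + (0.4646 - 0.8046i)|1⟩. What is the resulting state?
(0.59 - 0.5689i)|0⟩ + (-0.06703 + 0.5689i)|1⟩

H² = I, so H^3 = H: a single Hadamard. With (a, b) = (0.3698, (0.4646 - 0.8046i)), H gives ((a + b)/√2, (a − b)/√2) = ((0.59 - 0.5689i), (-0.06703 + 0.5689i)).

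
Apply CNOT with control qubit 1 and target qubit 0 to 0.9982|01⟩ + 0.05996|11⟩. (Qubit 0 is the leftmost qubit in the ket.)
0.05996|01⟩ + 0.9982|11⟩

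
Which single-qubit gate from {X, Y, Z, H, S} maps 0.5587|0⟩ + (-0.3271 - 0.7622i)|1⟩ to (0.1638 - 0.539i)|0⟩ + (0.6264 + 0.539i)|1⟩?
H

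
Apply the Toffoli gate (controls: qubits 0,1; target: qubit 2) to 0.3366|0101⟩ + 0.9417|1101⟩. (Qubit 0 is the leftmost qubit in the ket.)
0.3366|0101⟩ + 0.9417|1111⟩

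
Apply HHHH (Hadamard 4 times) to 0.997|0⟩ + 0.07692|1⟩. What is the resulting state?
0.997|0⟩ + 0.07692|1⟩

H² = I, so an even number of Hadamards cancels: H^4 = I and the state is unchanged.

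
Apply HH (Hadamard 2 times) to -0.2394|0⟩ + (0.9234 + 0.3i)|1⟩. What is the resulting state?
-0.2394|0⟩ + (0.9234 + 0.3i)|1⟩

H² = I, so an even number of Hadamards cancels: H^2 = I and the state is unchanged.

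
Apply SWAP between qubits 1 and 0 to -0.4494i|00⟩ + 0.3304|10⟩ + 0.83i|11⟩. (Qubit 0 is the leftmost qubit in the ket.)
-0.4494i|00⟩ + 0.3304|01⟩ + 0.83i|11⟩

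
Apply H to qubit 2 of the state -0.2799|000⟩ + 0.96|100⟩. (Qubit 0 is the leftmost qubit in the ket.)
-0.1979|000⟩ - 0.1979|001⟩ + 0.6788|100⟩ + 0.6788|101⟩

H on qubit 2 mixes each pair of kets that differ only in qubit 2: amplitudes (a, b) of (|…0…⟩, |…1…⟩) become ((a + b)/√2, (a − b)/√2). Kets absent from the input have amplitude 0.
(|000⟩, |001⟩): (a, b) = (-0.2799, 0) → (-0.1979, -0.1979)
(|100⟩, |101⟩): (a, b) = (0.96, 0) → (0.6788, 0.6788)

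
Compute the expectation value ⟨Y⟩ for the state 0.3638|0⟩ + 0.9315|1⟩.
0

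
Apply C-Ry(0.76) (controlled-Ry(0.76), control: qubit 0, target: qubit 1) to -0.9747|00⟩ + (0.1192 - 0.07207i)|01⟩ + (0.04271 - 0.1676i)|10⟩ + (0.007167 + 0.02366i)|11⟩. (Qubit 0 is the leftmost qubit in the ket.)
-0.9747|00⟩ + (0.1192 - 0.07207i)|01⟩ + (0.037 - 0.1644i)|10⟩ + (0.0225 - 0.04019i)|11⟩

C-Ry(0.76) leaves the control-|0⟩ kets |00⟩, |01⟩ unchanged and applies Ry(0.76) to qubit 1 on the control-|1⟩ pair (|10⟩, |11⟩).
Ry(0.76) = [[cos(θ/2), −sin(θ/2)], [sin(θ/2), cos(θ/2)]]; θ = 0.76, cos(θ/2) ≈ 0.928665, sin(θ/2) ≈ 0.37092.
With a = amp(|10⟩) = (0.04271 - 0.1676i) and b = amp(|11⟩) = (0.007167 + 0.02366i):
new amp(|10⟩) = (0.928665)·a + (-0.37092)·b = (0.037 - 0.1644i)
new amp(|11⟩) = (0.37092)·a + (0.928665)·b = (0.0225 - 0.04019i)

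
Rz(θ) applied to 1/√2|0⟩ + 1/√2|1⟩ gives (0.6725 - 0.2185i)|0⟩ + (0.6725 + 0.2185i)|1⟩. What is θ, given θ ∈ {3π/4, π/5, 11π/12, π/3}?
π/5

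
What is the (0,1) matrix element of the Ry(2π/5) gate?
-0.5878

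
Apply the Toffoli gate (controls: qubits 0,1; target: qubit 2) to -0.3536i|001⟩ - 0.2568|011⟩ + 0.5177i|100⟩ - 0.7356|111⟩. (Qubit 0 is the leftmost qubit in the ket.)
-0.3536i|001⟩ - 0.2568|011⟩ + 0.5177i|100⟩ - 0.7356|110⟩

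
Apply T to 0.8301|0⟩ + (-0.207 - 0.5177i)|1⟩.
0.8301|0⟩ + (0.2197 - 0.5124i)|1⟩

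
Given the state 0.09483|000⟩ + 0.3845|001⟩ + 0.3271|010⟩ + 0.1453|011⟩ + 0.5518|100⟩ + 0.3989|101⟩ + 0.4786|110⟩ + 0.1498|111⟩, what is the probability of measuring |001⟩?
0.1478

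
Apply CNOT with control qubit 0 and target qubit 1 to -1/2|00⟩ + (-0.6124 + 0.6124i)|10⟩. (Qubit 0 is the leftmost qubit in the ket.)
-1/2|00⟩ + (-0.6124 + 0.6124i)|11⟩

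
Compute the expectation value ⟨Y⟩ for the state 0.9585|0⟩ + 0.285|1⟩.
0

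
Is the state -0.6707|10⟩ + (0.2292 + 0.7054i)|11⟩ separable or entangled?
Separable

Writing the state as a|00⟩ + b|01⟩ + c|10⟩ + d|11⟩, it is a product state iff ad − bc = 0.
Here (a, b, c, d) = (0, 0, -0.6707, (0.2292 + 0.7054i)): ad − bc = (0)(0.2292 + 0.7054i) − (0)(-0.6707) = 0, so the state is separable.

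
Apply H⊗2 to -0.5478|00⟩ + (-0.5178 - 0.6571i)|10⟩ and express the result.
(-0.5328 - 0.3286i)|00⟩ + (-0.5328 - 0.3286i)|01⟩ + (-0.015 + 0.3286i)|10⟩ + (-0.015 + 0.3286i)|11⟩

H⊗2 gives amp(|y⟩) = (1/2) Σ_x (−1)^(x·y) amp(|x⟩), where x·y is the number of positions in which both x and y have a 1.
|00⟩: (-0.5478 + (-0.5178 - 0.6571i))/2 = (-0.5328 - 0.3286i)
|01⟩: (-0.5478 + (-0.5178 - 0.6571i))/2 = (-0.5328 - 0.3286i)
|10⟩: (-0.5478 - (-0.5178 - 0.6571i))/2 = (-0.015 + 0.3286i)
|11⟩: (-0.5478 - (-0.5178 - 0.6571i))/2 = (-0.015 + 0.3286i)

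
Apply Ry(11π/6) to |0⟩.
-0.9659|0⟩ + 0.2588|1⟩

Ry(11π/6) = [[cos(θ/2), −sin(θ/2)], [sin(θ/2), cos(θ/2)]]; θ = 11π/6, cos(θ/2) ≈ -0.965926, sin(θ/2) ≈ 0.258819.
With a = amp(|0⟩) = 1 and b = amp(|1⟩) = 0:
new amp(|0⟩) = (-0.965926)·a + (-0.258819)·b = -0.9659
new amp(|1⟩) = (0.258819)·a + (-0.965926)·b = 0.2588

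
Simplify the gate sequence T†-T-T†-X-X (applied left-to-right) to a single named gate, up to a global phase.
T†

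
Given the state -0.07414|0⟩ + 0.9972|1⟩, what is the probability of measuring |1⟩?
0.9944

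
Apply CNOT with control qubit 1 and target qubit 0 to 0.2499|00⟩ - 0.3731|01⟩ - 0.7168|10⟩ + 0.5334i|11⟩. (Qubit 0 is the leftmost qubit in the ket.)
0.2499|00⟩ + 0.5334i|01⟩ - 0.7168|10⟩ - 0.3731|11⟩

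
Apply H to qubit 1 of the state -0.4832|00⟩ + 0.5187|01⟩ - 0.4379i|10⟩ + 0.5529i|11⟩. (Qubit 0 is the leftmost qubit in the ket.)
0.0251|00⟩ - 0.7085|01⟩ + 0.08132i|10⟩ - 0.7006i|11⟩

H on qubit 1 mixes each pair of kets that differ only in qubit 1: amplitudes (a, b) of (|…0…⟩, |…1…⟩) become ((a + b)/√2, (a − b)/√2). Kets absent from the input have amplitude 0.
(|00⟩, |01⟩): (a, b) = (-0.4832, 0.5187) → (0.0251, -0.7085)
(|10⟩, |11⟩): (a, b) = (-0.4379i, 0.5529i) → (0.08132i, -0.7006i)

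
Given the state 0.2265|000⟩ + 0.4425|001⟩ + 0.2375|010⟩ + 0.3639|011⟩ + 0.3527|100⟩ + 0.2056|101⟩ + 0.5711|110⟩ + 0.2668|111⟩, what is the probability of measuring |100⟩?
0.1244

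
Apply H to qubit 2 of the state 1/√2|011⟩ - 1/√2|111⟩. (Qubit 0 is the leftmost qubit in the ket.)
1/2|010⟩ - 1/2|011⟩ - 1/2|110⟩ + 1/2|111⟩

H on qubit 2 mixes each pair of kets that differ only in qubit 2: amplitudes (a, b) of (|…0…⟩, |…1…⟩) become ((a + b)/√2, (a − b)/√2). Kets absent from the input have amplitude 0.
(|010⟩, |011⟩): (a, b) = (0, 1/√2) → (1/2, -1/2)
(|110⟩, |111⟩): (a, b) = (0, -1/√2) → (-1/2, 1/2)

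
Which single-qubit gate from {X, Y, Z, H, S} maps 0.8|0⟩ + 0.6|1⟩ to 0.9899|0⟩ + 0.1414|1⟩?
H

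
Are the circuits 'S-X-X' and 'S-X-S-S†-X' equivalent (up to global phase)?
Yes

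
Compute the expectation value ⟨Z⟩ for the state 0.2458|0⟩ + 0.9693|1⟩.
-0.8791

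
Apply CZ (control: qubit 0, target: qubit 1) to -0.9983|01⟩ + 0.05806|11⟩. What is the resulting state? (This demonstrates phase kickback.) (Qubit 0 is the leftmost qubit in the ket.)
-0.9983|01⟩ - 0.05806|11⟩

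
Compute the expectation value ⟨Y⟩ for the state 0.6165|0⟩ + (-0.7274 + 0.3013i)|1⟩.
0.3715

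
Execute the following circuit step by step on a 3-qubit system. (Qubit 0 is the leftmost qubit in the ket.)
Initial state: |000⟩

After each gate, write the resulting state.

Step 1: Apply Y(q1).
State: i|010⟩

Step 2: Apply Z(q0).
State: i|010⟩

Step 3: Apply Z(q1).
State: -i|010⟩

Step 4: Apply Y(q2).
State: |011⟩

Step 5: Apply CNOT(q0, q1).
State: |011⟩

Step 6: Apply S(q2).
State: i|011⟩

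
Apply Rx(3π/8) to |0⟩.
0.8315|0⟩ - 0.5556i|1⟩

Rx(3π/8) = [[cos(θ/2), −i·sin(θ/2)], [−i·sin(θ/2), cos(θ/2)]]; θ = 3π/8, cos(θ/2) ≈ 0.83147, sin(θ/2) ≈ 0.55557.
With a = amp(|0⟩) = 1 and b = amp(|1⟩) = 0:
new amp(|0⟩) = (0.83147)·a + (-0.55557i)·b = 0.8315
new amp(|1⟩) = (-0.55557i)·a + (0.83147)·b = -0.5556i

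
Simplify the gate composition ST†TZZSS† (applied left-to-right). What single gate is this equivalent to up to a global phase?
S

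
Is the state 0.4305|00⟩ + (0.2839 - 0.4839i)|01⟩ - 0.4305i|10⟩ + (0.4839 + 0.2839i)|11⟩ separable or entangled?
Entangled

Writing the state as a|00⟩ + b|01⟩ + c|10⟩ + d|11⟩, it is a product state iff ad − bc = 0.
Here (a, b, c, d) = (0.4305, (0.2839 - 0.4839i), -0.4305i, (0.4839 + 0.2839i)): ad − bc = (0.4305)(0.4839 + 0.2839i) − (0.2839 - 0.4839i)(-0.4305i) = (0.4166 + 0.2444i) ≠ 0, so the state is entangled.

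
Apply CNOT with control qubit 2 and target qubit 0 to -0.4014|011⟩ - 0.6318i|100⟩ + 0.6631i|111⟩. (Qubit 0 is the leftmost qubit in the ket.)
0.6631i|011⟩ - 0.6318i|100⟩ - 0.4014|111⟩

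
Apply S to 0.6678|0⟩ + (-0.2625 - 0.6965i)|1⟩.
0.6678|0⟩ + (0.6965 - 0.2625i)|1⟩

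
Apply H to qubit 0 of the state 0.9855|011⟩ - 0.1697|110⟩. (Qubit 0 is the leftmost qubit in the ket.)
-0.12|010⟩ + 0.6969|011⟩ + 0.12|110⟩ + 0.6969|111⟩

H on qubit 0 mixes each pair of kets that differ only in qubit 0: amplitudes (a, b) of (|…0…⟩, |…1…⟩) become ((a + b)/√2, (a − b)/√2). Kets absent from the input have amplitude 0.
(|010⟩, |110⟩): (a, b) = (0, -0.1697) → (-0.12, 0.12)
(|011⟩, |111⟩): (a, b) = (0.9855, 0) → (0.6969, 0.6969)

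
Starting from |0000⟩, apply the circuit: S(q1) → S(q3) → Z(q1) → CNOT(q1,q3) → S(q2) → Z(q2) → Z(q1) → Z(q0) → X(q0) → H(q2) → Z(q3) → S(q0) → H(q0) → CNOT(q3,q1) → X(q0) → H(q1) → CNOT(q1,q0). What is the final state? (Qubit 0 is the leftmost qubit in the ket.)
-(1/√8)i|0000⟩ - (1/√8)i|0010⟩ + (1/√8)i|0100⟩ + (1/√8)i|0110⟩ + (1/√8)i|1000⟩ + (1/√8)i|1010⟩ - (1/√8)i|1100⟩ - (1/√8)i|1110⟩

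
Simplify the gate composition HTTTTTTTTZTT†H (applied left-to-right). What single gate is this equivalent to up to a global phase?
X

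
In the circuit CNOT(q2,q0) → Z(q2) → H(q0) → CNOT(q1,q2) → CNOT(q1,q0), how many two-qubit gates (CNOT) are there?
3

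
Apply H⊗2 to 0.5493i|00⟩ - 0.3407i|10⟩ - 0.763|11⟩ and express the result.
(-0.3815 + 0.1043i)|00⟩ + (0.3815 + 0.1043i)|01⟩ + (0.3815 + 0.445i)|10⟩ + (-0.3815 + 0.445i)|11⟩

H⊗2 gives amp(|y⟩) = (1/2) Σ_x (−1)^(x·y) amp(|x⟩), where x·y is the number of positions in which both x and y have a 1.
|00⟩: (0.5493i - 0.3407i - 0.763)/2 = (-0.3815 + 0.1043i)
|01⟩: (0.5493i - 0.3407i + 0.763)/2 = (0.3815 + 0.1043i)
|10⟩: (0.5493i + 0.3407i + 0.763)/2 = (0.3815 + 0.445i)
|11⟩: (0.5493i + 0.3407i - 0.763)/2 = (-0.3815 + 0.445i)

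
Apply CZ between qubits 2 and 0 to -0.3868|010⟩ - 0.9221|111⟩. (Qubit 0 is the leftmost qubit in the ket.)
-0.3868|010⟩ + 0.9221|111⟩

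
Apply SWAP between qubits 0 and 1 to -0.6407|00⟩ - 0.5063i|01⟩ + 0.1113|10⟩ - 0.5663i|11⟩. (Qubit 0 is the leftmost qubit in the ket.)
-0.6407|00⟩ + 0.1113|01⟩ - 0.5063i|10⟩ - 0.5663i|11⟩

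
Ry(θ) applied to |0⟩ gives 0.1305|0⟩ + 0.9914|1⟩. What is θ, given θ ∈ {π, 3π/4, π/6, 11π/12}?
11π/12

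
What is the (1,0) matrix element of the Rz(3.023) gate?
0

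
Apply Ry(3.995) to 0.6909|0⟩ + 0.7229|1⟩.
-0.944|0⟩ + 0.3298|1⟩

Ry(3.995) = [[cos(θ/2), −sin(θ/2)], [sin(θ/2), cos(θ/2)]]; θ = 3.995, cos(θ/2) ≈ -0.413872, sin(θ/2) ≈ 0.910335.
With a = amp(|0⟩) = 0.6909 and b = amp(|1⟩) = 0.7229:
new amp(|0⟩) = (-0.413872)·a + (-0.910335)·b = -0.944
new amp(|1⟩) = (0.910335)·a + (-0.413872)·b = 0.3298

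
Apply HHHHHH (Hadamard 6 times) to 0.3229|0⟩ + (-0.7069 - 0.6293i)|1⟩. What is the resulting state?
0.3229|0⟩ + (-0.7069 - 0.6293i)|1⟩

H² = I, so an even number of Hadamards cancels: H^6 = I and the state is unchanged.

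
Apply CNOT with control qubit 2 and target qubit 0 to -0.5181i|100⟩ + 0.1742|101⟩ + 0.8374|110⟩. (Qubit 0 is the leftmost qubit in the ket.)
0.1742|001⟩ - 0.5181i|100⟩ + 0.8374|110⟩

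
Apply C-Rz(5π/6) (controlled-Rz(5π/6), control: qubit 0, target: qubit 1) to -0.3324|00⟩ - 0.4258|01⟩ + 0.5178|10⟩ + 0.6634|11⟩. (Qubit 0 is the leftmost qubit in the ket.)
-0.3324|00⟩ - 0.4258|01⟩ + (0.134 - 0.5002i)|10⟩ + (0.1717 + 0.6408i)|11⟩

C-Rz(5π/6) leaves the control-|0⟩ kets |00⟩, |01⟩ unchanged and applies Rz(5π/6) to qubit 1 on the control-|1⟩ pair (|10⟩, |11⟩).
Rz(5π/6) = [[e^(−iθ/2), 0], [0, e^(iθ/2)]] with e^(±iθ/2) = cos(θ/2) ± i·sin(θ/2); θ = 5π/6, cos(θ/2) ≈ 0.258819, sin(θ/2) ≈ 0.965926.
With a = amp(|10⟩) = 0.5178 and b = amp(|11⟩) = 0.6634:
new amp(|10⟩) = (0.258819 - 0.965926i)·a = (0.134 - 0.5002i)
new amp(|11⟩) = (0.258819 + 0.965926i)·b = (0.1717 + 0.6408i)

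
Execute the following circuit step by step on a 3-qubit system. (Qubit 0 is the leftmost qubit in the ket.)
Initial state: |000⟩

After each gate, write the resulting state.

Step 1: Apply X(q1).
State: |010⟩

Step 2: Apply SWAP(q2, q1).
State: |001⟩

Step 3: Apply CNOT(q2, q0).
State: |101⟩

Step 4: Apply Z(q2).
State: -|101⟩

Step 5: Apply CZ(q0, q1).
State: -|101⟩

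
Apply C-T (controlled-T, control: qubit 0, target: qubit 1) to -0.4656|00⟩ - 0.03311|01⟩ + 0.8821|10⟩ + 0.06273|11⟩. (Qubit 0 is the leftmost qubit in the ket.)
-0.4656|00⟩ - 0.03311|01⟩ + 0.8821|10⟩ + (0.04436 + 0.04436i)|11⟩

C-T leaves the control-|0⟩ kets |00⟩, |01⟩ unchanged and applies T to qubit 1 on the control-|1⟩ pair (|10⟩, |11⟩).
T = [[1, 0], [0, (1/√2 + (1/√2)i)]].
With a = amp(|10⟩) = 0.8821 and b = amp(|11⟩) = 0.06273:
new amp(|10⟩) = (1)·a = 0.8821
new amp(|11⟩) = (1/√2 + (1/√2)i)·b = (0.04436 + 0.04436i)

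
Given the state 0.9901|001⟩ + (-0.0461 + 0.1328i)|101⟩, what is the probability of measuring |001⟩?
0.9803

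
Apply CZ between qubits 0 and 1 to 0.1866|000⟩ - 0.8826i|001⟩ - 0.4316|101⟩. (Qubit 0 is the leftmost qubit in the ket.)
0.1866|000⟩ - 0.8826i|001⟩ - 0.4316|101⟩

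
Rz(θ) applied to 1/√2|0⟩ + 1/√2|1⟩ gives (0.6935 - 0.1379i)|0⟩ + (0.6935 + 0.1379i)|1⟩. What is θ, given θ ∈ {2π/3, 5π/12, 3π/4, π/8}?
π/8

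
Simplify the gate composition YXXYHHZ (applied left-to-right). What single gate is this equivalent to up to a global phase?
Z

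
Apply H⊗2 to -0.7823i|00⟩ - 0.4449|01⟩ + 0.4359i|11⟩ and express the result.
(-0.2225 - 0.1732i)|00⟩ + (0.2225 - 0.6091i)|01⟩ + (-0.2225 - 0.6091i)|10⟩ + (0.2225 - 0.1732i)|11⟩

H⊗2 gives amp(|y⟩) = (1/2) Σ_x (−1)^(x·y) amp(|x⟩), where x·y is the number of positions in which both x and y have a 1.
|00⟩: (-0.7823i - 0.4449 + 0.4359i)/2 = (-0.2225 - 0.1732i)
|01⟩: (-0.7823i + 0.4449 - 0.4359i)/2 = (0.2225 - 0.6091i)
|10⟩: (-0.7823i - 0.4449 - 0.4359i)/2 = (-0.2225 - 0.6091i)
|11⟩: (-0.7823i + 0.4449 + 0.4359i)/2 = (0.2225 - 0.1732i)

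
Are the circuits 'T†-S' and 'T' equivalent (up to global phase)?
Yes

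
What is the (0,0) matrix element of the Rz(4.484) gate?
(-0.6219 - 0.7831i)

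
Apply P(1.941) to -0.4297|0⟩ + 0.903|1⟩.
-0.4297|0⟩ + (-0.3267 + 0.8418i)|1⟩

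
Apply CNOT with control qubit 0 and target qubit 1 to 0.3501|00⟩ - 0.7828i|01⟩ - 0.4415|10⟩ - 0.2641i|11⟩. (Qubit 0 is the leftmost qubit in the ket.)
0.3501|00⟩ - 0.7828i|01⟩ - 0.2641i|10⟩ - 0.4415|11⟩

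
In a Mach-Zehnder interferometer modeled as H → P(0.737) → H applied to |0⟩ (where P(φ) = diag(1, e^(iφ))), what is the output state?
(0.8702 + 0.336i)|0⟩ + (0.1298 - 0.336i)|1⟩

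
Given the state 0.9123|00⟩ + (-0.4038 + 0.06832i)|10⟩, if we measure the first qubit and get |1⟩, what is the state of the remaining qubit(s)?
(-0.986 + 0.1668i)|0⟩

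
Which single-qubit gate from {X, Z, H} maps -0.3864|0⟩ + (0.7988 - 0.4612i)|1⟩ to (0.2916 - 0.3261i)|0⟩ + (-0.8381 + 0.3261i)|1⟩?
H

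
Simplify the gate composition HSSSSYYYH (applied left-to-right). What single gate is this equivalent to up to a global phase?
Y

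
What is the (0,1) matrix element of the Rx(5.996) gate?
-0.1431i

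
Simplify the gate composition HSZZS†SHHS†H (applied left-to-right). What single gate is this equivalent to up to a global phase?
I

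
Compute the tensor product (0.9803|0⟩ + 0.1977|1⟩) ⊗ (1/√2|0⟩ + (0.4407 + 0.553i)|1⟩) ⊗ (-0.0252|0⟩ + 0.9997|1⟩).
-0.01747|000⟩ + 0.693|001⟩ + (-0.01089 - 0.01366i)|010⟩ + (0.4319 + 0.5419i)|011⟩ - 0.003523|100⟩ + 0.1398|101⟩ + (-0.002196 - 0.002755i)|110⟩ + (0.0871 + 0.1093i)|111⟩

amp(|b₁b₂…⟩) = product of the factor amplitudes for bits b₁, b₂, …; only kets whose every factor amplitude is nonzero survive.
|000⟩: (0.9803)(1/√2)(-0.0252) = -0.01747
|001⟩: (0.9803)(1/√2)(0.9997) = 0.693
|010⟩: (0.9803)(0.4407 + 0.553i)(-0.0252) = (-0.01089 - 0.01366i)
|011⟩: (0.9803)(0.4407 + 0.553i)(0.9997) = (0.4319 + 0.5419i)
|100⟩: (0.1977)(1/√2)(-0.0252) = -0.003523
|101⟩: (0.1977)(1/√2)(0.9997) = 0.1398
|110⟩: (0.1977)(0.4407 + 0.553i)(-0.0252) = (-0.002196 - 0.002755i)
|111⟩: (0.1977)(0.4407 + 0.553i)(0.9997) = (0.0871 + 0.1093i)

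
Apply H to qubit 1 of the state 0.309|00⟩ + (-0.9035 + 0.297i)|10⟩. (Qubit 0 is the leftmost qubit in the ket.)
0.2185|00⟩ + 0.2185|01⟩ + (-0.6389 + 0.21i)|10⟩ + (-0.6389 + 0.21i)|11⟩

H on qubit 1 mixes each pair of kets that differ only in qubit 1: amplitudes (a, b) of (|…0…⟩, |…1…⟩) become ((a + b)/√2, (a − b)/√2). Kets absent from the input have amplitude 0.
(|00⟩, |01⟩): (a, b) = (0.309, 0) → (0.2185, 0.2185)
(|10⟩, |11⟩): (a, b) = ((-0.9035 + 0.297i), 0) → ((-0.6389 + 0.21i), (-0.6389 + 0.21i))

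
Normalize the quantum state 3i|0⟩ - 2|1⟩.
0.8321i|0⟩ - 0.5547|1⟩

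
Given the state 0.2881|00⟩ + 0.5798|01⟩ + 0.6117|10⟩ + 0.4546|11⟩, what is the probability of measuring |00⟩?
0.083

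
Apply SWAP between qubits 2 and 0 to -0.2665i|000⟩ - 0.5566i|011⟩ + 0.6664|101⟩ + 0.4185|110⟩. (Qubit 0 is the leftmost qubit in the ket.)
-0.2665i|000⟩ + 0.4185|011⟩ + 0.6664|101⟩ - 0.5566i|110⟩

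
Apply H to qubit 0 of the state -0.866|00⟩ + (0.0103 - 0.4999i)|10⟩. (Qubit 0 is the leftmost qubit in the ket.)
(-0.6051 - 0.3535i)|00⟩ + (-0.6196 + 0.3535i)|10⟩

H on qubit 0 mixes each pair of kets that differ only in qubit 0: amplitudes (a, b) of (|…0…⟩, |…1…⟩) become ((a + b)/√2, (a − b)/√2). Kets absent from the input have amplitude 0.
(|00⟩, |10⟩): (a, b) = (-0.866, (0.0103 - 0.4999i)) → ((-0.6051 - 0.3535i), (-0.6196 + 0.3535i))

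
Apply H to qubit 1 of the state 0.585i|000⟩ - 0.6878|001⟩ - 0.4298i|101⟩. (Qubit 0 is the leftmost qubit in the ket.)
0.4137i|000⟩ - 0.4863|001⟩ + 0.4137i|010⟩ - 0.4863|011⟩ - 0.3039i|101⟩ - 0.3039i|111⟩

H on qubit 1 mixes each pair of kets that differ only in qubit 1: amplitudes (a, b) of (|…0…⟩, |…1…⟩) become ((a + b)/√2, (a − b)/√2). Kets absent from the input have amplitude 0.
(|000⟩, |010⟩): (a, b) = (0.585i, 0) → (0.4137i, 0.4137i)
(|001⟩, |011⟩): (a, b) = (-0.6878, 0) → (-0.4863, -0.4863)
(|101⟩, |111⟩): (a, b) = (-0.4298i, 0) → (-0.3039i, -0.3039i)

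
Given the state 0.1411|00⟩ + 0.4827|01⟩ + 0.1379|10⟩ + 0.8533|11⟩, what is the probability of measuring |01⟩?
0.233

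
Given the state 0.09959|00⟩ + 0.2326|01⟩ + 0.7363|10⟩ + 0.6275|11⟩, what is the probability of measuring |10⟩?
0.5421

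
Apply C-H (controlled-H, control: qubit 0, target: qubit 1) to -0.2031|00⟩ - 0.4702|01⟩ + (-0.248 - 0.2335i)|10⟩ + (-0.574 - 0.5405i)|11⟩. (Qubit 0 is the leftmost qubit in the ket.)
-0.2031|00⟩ - 0.4702|01⟩ + (-0.5812 - 0.5473i)|10⟩ + (0.2305 + 0.2171i)|11⟩

C-H leaves the control-|0⟩ kets |00⟩, |01⟩ unchanged and applies H to qubit 1 on the control-|1⟩ pair (|10⟩, |11⟩).
H = [[1/√2, 1/√2], [1/√2, -1/√2]].
With a = amp(|10⟩) = (-0.248 - 0.2335i) and b = amp(|11⟩) = (-0.574 - 0.5405i):
new amp(|10⟩) = (1/√2)·a + (1/√2)·b = (-0.5812 - 0.5473i)
new amp(|11⟩) = (1/√2)·a + (-1/√2)·b = (0.2305 + 0.2171i)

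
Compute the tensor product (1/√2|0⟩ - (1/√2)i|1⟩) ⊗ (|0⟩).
1/√2|00⟩ - (1/√2)i|10⟩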